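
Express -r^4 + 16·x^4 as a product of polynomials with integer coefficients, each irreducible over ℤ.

(2·x - r)·(2·x + r)·(4·x^2 + r^2)

Difference of squares twice: with A = 2·x and B = r, A⁴ − B⁴ = (A² − B²)(A² + B²), and A² − B² factors again.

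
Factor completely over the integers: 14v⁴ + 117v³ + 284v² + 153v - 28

(2v + 7)(7v - 1)(v + 1)(v + 4)

By the rational root theorem, v = -4 is a root, giving the factor (v + 4) and quotient 14v³ + 61v² + 40v - 7.
Continuing, v = -1 is a root, giving the factor (v + 1) and quotient 14v² + 47v - 7.
The remaining quadratic factors as (7v - 1)(2v + 7).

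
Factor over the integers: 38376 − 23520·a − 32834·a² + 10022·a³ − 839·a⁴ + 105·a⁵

(3·a − 13)·(5·a + 6)·(7·a − 6)·(a² − 4·a + 82)

Testing divisors of the constant over divisors of the leading coefficient, a = 13/3 is a root, so (3·a − 13) divides it; the quotient is 35·a⁴ − 128·a³ + 2786·a² + 1128·a − 2952.
Then a = 6/7 is a root, so (7·a − 6) divides it; the quotient is 5·a³ − 14·a² + 386·a + 492.
Next, a = −6/5 is a root, giving the factor (5·a + 6) and quotient a² − 4·a + 82.
The quadratic a² − 4·a + 82 has discriminant −312 < 0 and is irreducible over ℤ.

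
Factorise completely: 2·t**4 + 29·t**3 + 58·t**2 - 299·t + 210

Testing divisors of the constant over divisors of the leading coefficient, t = -7 is a root, so (t + 7) is a factor; dividing leaves 2·t**3 + 15·t**2 - 47·t + 30.
Continuing, t = -10 is a root, so (t + 10) is a factor; dividing leaves 2·t**2 - 5·t + 3.
The remaining quadratic factors as (2·t - 3)(t - 1).

(2·t - 3)·(t + 10)·(t + 7)·(t - 1)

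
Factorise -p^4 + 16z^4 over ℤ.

(2z - p)(2z + p)(4z^2 + p^2)

Difference of squares twice: with A = 2z and B = p, A⁴ − B⁴ = (A² − B²)(A² + B²), and A² − B² factors again.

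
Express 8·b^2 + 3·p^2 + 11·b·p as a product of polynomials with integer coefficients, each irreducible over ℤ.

(8·b + 3·p)·(b + p)

Group: 8·b·(b + p) + 3·p·(b + p); both groups contain (b + p).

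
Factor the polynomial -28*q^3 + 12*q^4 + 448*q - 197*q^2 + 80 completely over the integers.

Trying the rational-root candidates, q = -1/6 is a root, so (6*q + 1) divides it; the quotient is 2*q^3 - 5*q^2 - 32*q + 80.
Then q = -4 is a root, giving the factor (q + 4) and quotient 2*q^2 - 13*q + 20.
The remaining quadratic factors as (2*q - 5)(q - 4).

(2*q - 5)*(6*q + 1)*(q + 4)*(q - 4)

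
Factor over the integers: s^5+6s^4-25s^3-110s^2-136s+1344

(s+8)(s-3)(s-4)(s^2+5s+14)

Among the possible rational roots, s = -8 is a root, so (s+8) is a factor; dividing leaves s^4-2s^3-9s^2-38s+168.
Next, s = 3 is a root, giving the factor (s-3) and quotient s^3+s^2-6s-56.
Next, s = 4 is a root, so (s-4) divides it; the quotient is s^2+5s+14.
The quadratic s^2+5s+14 has discriminant -31 < 0 and is irreducible over ℤ.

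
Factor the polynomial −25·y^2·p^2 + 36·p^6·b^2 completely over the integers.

Factor out p^2 first: what remains is −25·y^2 + 36·p^4·b^2.
Recognize a difference of squares with the parts 6·p^2·b and 5·y.

−p^2·(5·y − 6·p^2·b)·(5·y + 6·p^2·b)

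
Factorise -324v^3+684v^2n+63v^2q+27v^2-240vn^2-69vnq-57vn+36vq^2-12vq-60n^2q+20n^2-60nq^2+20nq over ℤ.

-(9v-4n-4q)(3v-5n)(12v+3q-1)

Group: 3v(-108v^2+48vn+21vq+9v+12nq-4n+12q^2-4q) - 5n(-108v^2+48vn+21vq+9v+12nq-4n+12q^2-4q); both groups contain (-108v^2+48vn+21vq+9v+12nq-4n+12q^2-4q), so (3v-5n) is a factor with cofactor -108v^2+48vn+21vq+9v+12nq-4n+12q^2-4q.
The cofactor groups again: -108v^2+48vn+21vq+9v+12nq-4n+12q^2-4q = -9v(12v+3q-1) + (4n+4q)(12v+3q-1); both groups contain (12v+3q-1), giving -(9v-4n-4q)(12v+3q-1).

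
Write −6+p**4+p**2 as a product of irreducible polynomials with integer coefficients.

(p**2+3)*(p**2−2)

Substitute u = p**2 to get a quadratic in u, then factor.
p**2+3 is irreducible over ℤ (always positive, so no real roots).
p**2−2 is irreducible over ℤ (2 is not a perfect square).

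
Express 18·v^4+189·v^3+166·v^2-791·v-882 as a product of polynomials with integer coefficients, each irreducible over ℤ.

(3·v+7)·(6·v+7)·(v+9)·(v-2)

Trying the rational-root candidates, v = -7/3 is a root, so (3·v+7) is a factor; dividing leaves 6·v^3+49·v^2-59·v-126.
Then v = -9 is a root, so (v+9) divides it; the quotient is 6·v^2-5·v-14.
The remaining quadratic factors as (6·v+7)(v-2).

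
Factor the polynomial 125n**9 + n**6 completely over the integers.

Pull out the common factor n**6, leaving 125n**3 + 1.
Recognize a sum of cubes with the parts 5n and 1.

n**6(5n + 1)(25n**2 - 5n + 1)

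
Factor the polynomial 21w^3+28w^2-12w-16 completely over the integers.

(3w+4)(7w^2-4)

Group as (21w^3-12w) + (28w^2-16) = 3w(7w^2-4) + 4(7w^2-4).
Both groups share the factor (7w^2-4).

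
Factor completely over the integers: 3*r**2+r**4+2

Substitute u = r**2 to get a quadratic in u, then factor.
r**2+1 is irreducible over ℤ (sum of squares).
r**2+2 is irreducible over ℤ (always positive, so no real roots).

(r**2+1)*(r**2+2)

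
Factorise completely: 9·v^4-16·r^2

Recognize a difference of squares with the parts 3·v^2 and 4·r.

(3·v^2-4·r)·(3·v^2+4·r)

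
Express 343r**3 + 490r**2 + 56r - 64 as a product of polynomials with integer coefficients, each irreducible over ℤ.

Among the possible rational roots, r = -8/7 is a root, giving the factor (7r + 8) and quotient 49r**2 + 14r - 8.
The remaining quadratic factors as (7r - 2)(7r + 4).

(7r + 4)(7r + 8)(7r - 2)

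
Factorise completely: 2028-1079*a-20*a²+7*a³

(7*a-13)*(a+12)*(a-13)

Trying the rational-root candidates, a = 13/7 is a root, so (7*a-13) is a factor; dividing leaves a²-a-156.
The remaining quadratic factors as (a+12)(a-13).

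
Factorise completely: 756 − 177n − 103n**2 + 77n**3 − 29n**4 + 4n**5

Testing divisors of the constant over divisors of the leading coefficient, n = −7/4 is a root, so (4n + 7) divides it; the quotient is n**4 − 9n**3 + 35n**2 − 87n + 108.
Then n = 4 is a root, so (n − 4) is a factor; dividing leaves n**3 − 5n**2 + 15n − 27.
Then n = 3 is a root, so (n − 3) is a factor; dividing leaves n**2 − 2n + 9.
The quadratic n**2 − 2n + 9 has discriminant −32 < 0 and is irreducible over ℤ.

(4n + 7)(n − 3)(n − 4)(n**2 − 2n + 9)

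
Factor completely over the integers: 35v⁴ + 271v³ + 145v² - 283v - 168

Testing divisors of the constant over divisors of the leading coefficient, v = -8/7 is a root, giving the factor (7v + 8) and quotient 5v³ + 33v² - 17v - 21.
Continuing, v = -7 is a root, so (v + 7) is a factor; dividing leaves 5v² - 2v - 3.
The remaining quadratic factors as (v - 1)(5v + 3).

(5v + 3)(7v + 8)(v + 7)(v - 1)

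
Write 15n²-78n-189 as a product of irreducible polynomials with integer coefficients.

3(5n+9)(n-7)

Pull out the common factor 3, then factor the remaining trinomial.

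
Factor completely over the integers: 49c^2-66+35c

Need a pair with product 49·(-66) = -3234 and sum 35: that's -42 and 77.
Split the middle term: 49c^2-42c + 77c-66 = 7c(7c-6) + 11(7c-6).

(7c+11)(7c-6)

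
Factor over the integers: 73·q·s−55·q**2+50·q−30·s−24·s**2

−(11·q−8·s−10)·(5·q−3·s)

Group: −5·q·(11·q−8·s−10) + 3·s·(11·q−8·s−10); both groups contain (11·q−8·s−10).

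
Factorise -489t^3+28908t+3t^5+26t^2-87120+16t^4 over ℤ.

Among the possible rational roots, t = -12 is a root, so (t+12) divides it; the quotient is 3t^4-20t^3-249t^2+3014t-7260.
Next, t = 11/3 is a root, so (3t-11) is a factor; dividing leaves t^3-3t^2-94t+660.
Then t = -11 is a root, so (t+11) is a factor; dividing leaves t^2-14t+60.
The quadratic t^2-14t+60 has discriminant -44 < 0 and is irreducible over ℤ.

(3t-11)(t+11)(t+12)(t^2-14t+60)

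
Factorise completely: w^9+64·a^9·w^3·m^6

Factor out w^3 first: what remains is 64·a^9·m^6+w^6.
Recognize a sum of cubes with the parts 4·a^3·m^2 and w^2.

w^3·(4·a^3·m^2+w^2)·(16·a^6·m^4-4·a^3·w^2·m^2+w^4)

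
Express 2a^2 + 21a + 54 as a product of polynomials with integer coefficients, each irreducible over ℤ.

(2a + 9)(a + 6)

Need a pair with product 2·54 = 108 and sum 21: that's 12 and 9.
Split the middle term: 2a^2 + 12a + 9a + 54 = 2a(a + 6) + 9(a + 6).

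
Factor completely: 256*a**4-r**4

Difference of squares twice: with A = 4*a and B = r, A⁴ − B⁴ = (A² − B²)(A² + B²), and A² − B² factors again.

(4*a+r)*(4*a-r)*(16*a**2+r**2)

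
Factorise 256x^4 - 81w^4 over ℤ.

Write as (16x^2)² − (9w^2)², then factor 16x^2 - 9w^2 once more.

(4x - 3w)(4x + 3w)(16x^2 + 9w^2)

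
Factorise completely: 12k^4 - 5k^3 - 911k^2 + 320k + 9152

Trying the rational-root candidates, k = 8 is a root, so (k - 8) divides it; the quotient is 12k^3 + 91k^2 - 183k - 1144.
Continuing, k = -13/4 is a root, so (4k + 13) is a factor; dividing leaves 3k^2 + 13k - 88.
The remaining quadratic factors as (3k - 11)(k + 8).

(3k - 11)(4k + 13)(k + 8)(k - 8)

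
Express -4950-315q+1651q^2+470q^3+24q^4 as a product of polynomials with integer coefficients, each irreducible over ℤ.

(2q-3)(3q+10)(4q+11)(q+15)

By the rational root theorem, q = -15 is a root, giving the factor (q+15) and quotient 24q^3+110q^2+q-330.
Then q = -10/3 is a root, giving the factor (3q+10) and quotient 8q^2+10q-33.
The remaining quadratic factors as (2q-3)(4q+11).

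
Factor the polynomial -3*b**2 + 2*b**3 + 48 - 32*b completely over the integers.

By the rational root theorem, b = -4 is a root, so (b + 4) divides it; the quotient is 2*b**2 - 11*b + 12.
The remaining quadratic factors as (2*b - 3)(b - 4).

(2*b - 3)*(b + 4)*(b - 4)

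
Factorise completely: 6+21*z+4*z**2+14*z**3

Group as (14*z**3+21*z) + (4*z**2+6) = 7*z*(2*z**2+3) + 2*(2*z**2+3).
Both groups share the factor (2*z**2+3).

(7*z+2)*(2*z**2+3)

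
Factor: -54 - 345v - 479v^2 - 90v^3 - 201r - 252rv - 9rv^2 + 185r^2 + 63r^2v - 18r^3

-(2r - 5v - 3)(9r + 9v + 2)(r - 2v - 9)

Group: 2r(-9r^2 + 9rv + 79r + 18v^2 + 85v + 18) + (-5v - 3)(-9r^2 + 9rv + 79r + 18v^2 + 85v + 18); both groups contain (-9r^2 + 9rv + 79r + 18v^2 + 85v + 18), so (2r - 5v - 3) is a factor with cofactor -9r^2 + 9rv + 79r + 18v^2 + 85v + 18.
The cofactor groups again: -9r^2 + 9rv + 79r + 18v^2 + 85v + 18 = -9r(r - 2v - 9) + (-9v - 2)(r - 2v - 9); both groups contain (r - 2v - 9), giving -(9r + 9v + 2)(r - 2v - 9).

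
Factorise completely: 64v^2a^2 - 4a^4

Factor out 4a^2, leaving 16v^2 - a^2, which is a difference of two squares.

4a^2(4v - a)(4v + a)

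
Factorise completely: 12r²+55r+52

(3r+4)(4r+13)

Need a pair with product 12·52 = 624 and sum 55: that's 16 and 39.
Split the middle term: 12r²+16r + 39r+52 = 4r(3r+4) + 13(3r+4).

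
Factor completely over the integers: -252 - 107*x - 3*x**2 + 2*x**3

(2*x + 7)*(x + 4)*(x - 9)

Among the possible rational roots, x = 9 is a root, giving the factor (x - 9) and quotient 2*x**2 + 15*x + 28.
The remaining quadratic factors as (2*x + 7)(x + 4).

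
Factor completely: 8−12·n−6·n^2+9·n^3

Group as (9·n^3−12·n) + (−6·n^2+8) = 3·n·(3·n^2−4) − 2·(3·n^2−4).
Both groups share the factor (3·n^2−4).

(3·n−2)·(3·n^2−4)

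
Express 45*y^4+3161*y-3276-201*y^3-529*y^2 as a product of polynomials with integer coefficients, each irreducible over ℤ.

Trying the rational-root candidates, y = -4 is a root, so (y+4) is a factor; dividing leaves 45*y^3-381*y^2+995*y-819.
Then y = 9/5 is a root, so (5*y-9) divides it; the quotient is 9*y^2-60*y+91.
The remaining quadratic factors as (3*y-7)(3*y-13).

(3*y-13)*(3*y-7)*(5*y-9)*(y+4)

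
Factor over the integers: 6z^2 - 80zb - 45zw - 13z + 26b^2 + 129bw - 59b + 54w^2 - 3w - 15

(z - 13b - 6w - 3)(6z - 2b - 9w + 5)

Group: 6z(z - 13b - 6w - 3) + (-2b - 9w + 5)(z - 13b - 6w - 3); both groups contain (z - 13b - 6w - 3).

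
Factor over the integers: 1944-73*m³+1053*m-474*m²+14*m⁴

Among the possible rational roots, m = 8 is a root, so (m-8) divides it; the quotient is 14*m³+39*m²-162*m-243.
Continuing, m = 3 is a root, so (m-3) divides it; the quotient is 14*m²+81*m+81.
The remaining quadratic factors as (7*m+9)(2*m+9).

(2*m+9)*(7*m+9)*(m-3)*(m-8)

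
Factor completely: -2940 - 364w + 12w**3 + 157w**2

(3w - 14)(4w + 15)(w + 14)

Testing divisors of the constant over divisors of the leading coefficient, w = -15/4 is a root, giving the factor (4w + 15) and quotient 3w**2 + 28w - 196.
The remaining quadratic factors as (w + 14)(3w - 14).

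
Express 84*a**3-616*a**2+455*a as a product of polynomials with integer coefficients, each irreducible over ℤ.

Pull out the common factor 7*a, then factor the remaining trinomial.

7*a*(2*a-13)*(6*a-5)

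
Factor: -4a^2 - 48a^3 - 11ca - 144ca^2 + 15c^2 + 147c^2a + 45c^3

Group: c(45c^2 + 192ca + 15c + 48a^2 + 4a) - a(45c^2 + 192ca + 15c + 48a^2 + 4a); both groups contain (45c^2 + 192ca + 15c + 48a^2 + 4a), so (c - a) is a factor with cofactor 45c^2 + 192ca + 15c + 48a^2 + 4a.
The cofactor groups again: 45c^2 + 192ca + 15c + 48a^2 + 4a = 3c(15c + 4a) + (12a + 1)(15c + 4a); both groups contain (15c + 4a), giving (3c + 12a + 1)(15c + 4a).

(c - a)(3c + 12a + 1)(15c + 4a)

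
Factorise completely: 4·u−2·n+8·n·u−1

Group as (8·n·u−2·n) + (4·u−1) = 2·n·(4·u−1) + (4·u−1).
Both groups share the factor (4·u−1).

(2·n+1)·(4·u−1)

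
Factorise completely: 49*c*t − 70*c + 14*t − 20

(7*c + 2)*(7*t − 10)

Group as (49*c*t − 70*c) + (14*t − 20) = 7*c*(7*t − 10) + 2*(7*t − 10).
Both groups share the factor (7*t − 10).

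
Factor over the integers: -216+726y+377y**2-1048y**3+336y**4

(3y-4)(4y+3)(4y-9)(7y-2)

By the rational root theorem, y = -3/4 is a root, giving the factor (4y+3) and quotient 84y**3-325y**2+338y-72.
Continuing, y = 2/7 is a root, so (7y-2) divides it; the quotient is 12y**2-43y+36.
The remaining quadratic factors as (4y-9)(3y-4).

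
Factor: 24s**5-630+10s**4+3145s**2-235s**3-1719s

Trying the rational-root candidates, s = -6 is a root, giving the factor (s+6) and quotient 24s**4-134s**3+569s**2-269s-105.
Continuing, s = -1/4 is a root, giving the factor (4s+1) and quotient 6s**3-35s**2+151s-105.
Next, s = 5/6 is a root, so (6s-5) is a factor; dividing leaves s**2-5s+21.
The quadratic s**2-5s+21 has discriminant -59 < 0 and is irreducible over ℤ.

(4s+1)(6s-5)(s+6)(s**2-5s+21)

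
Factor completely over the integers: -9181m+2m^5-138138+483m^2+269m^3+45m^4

(2m-13)(m+11)(m+14)(m^2+4m+69)

Trying the rational-root candidates, m = -14 is a root, so (m+14) is a factor; dividing leaves 2m^4+17m^3+31m^2+49m-9867.
Then m = -11 is a root, so (m+11) divides it; the quotient is 2m^3-5m^2+86m-897.
Next, m = 13/2 is a root, so (2m-13) divides it; the quotient is m^2+4m+69.
The quadratic m^2+4m+69 has discriminant -260 < 0 and is irreducible over ℤ.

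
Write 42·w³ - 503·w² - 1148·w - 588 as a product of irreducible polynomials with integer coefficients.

(6·w + 7)·(7·w + 6)·(w - 14)

Trying the rational-root candidates, w = -7/6 is a root, giving the factor (6·w + 7) and quotient 7·w² - 92·w - 84.
The remaining quadratic factors as (w - 14)(7·w + 6).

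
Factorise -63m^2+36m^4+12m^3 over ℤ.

3m^2(2m+3)(6m-7)

Pull out the common factor 3m^2, then factor the remaining trinomial.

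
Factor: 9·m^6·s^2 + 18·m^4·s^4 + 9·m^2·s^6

Factor out 9·m^2·s^2 first: what remains is m^4 + 2·m^2·s^2 + s^4.
Recognize a perfect-square trinomial with the parts s^2 and m^2.

9·m^2·s^2·(m^2 + s^2)^2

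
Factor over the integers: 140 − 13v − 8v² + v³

Testing divisors of the constant over divisors of the leading coefficient, v = 7 is a root, so (v − 7) divides it; the quotient is v² − v − 20.
The remaining quadratic factors as (v + 4)(v − 5).

(v + 4)(v − 5)(v − 7)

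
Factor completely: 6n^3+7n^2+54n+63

Group as (6n^3+54n) + (7n^2+63) = 6n(n^2+9) + 7(n^2+9).
Both groups share the factor (n^2+9).

(6n+7)(n^2+9)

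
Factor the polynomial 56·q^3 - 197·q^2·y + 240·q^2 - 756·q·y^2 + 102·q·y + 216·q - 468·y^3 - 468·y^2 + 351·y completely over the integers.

Group: 7·q·(8·q^2 - 35·q·y + 24·q - 78·y^2 + 39·y) + (6·y + 9)·(8·q^2 - 35·q·y + 24·q - 78·y^2 + 39·y); both groups contain (8·q^2 - 35·q·y + 24·q - 78·y^2 + 39·y), so (7·q + 6·y + 9) is a factor with cofactor 8·q^2 - 35·q·y + 24·q - 78·y^2 + 39·y.
The cofactor groups again: 8·q^2 - 35·q·y + 24·q - 78·y^2 + 39·y = 8·q·(q - 6·y + 3) + 13·y·(q - 6·y + 3); both groups contain (q - 6·y + 3), giving (8·q + 13·y)·(q - 6·y + 3).

(7·q + 6·y + 9)·(8·q + 13·y)·(q - 6·y + 3)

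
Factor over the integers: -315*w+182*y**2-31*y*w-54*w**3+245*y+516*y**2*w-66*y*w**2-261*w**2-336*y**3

Group: 6*y*(-56*y**2+58*y*w-35*y+18*w**2+45*w) + (-3*w-7)*(-56*y**2+58*y*w-35*y+18*w**2+45*w); both groups contain (-56*y**2+58*y*w-35*y+18*w**2+45*w), so (6*y-3*w-7) is a factor with cofactor -56*y**2+58*y*w-35*y+18*w**2+45*w.
The cofactor groups again: -56*y**2+58*y*w-35*y+18*w**2+45*w = -8*y*(7*y-9*w) + (-2*w-5)*(7*y-9*w); both groups contain (7*y-9*w), giving -(8*y+2*w+5)*(7*y-9*w).

-(6*y-3*w-7)*(7*y-9*w)*(8*y+2*w+5)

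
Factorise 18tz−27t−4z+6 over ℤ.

(2z−3)(9t−2)

Group as (18tz−27t) + (−4z+6) = 9t(2z−3) − 2(2z−3).
Both groups share the factor (2z−3).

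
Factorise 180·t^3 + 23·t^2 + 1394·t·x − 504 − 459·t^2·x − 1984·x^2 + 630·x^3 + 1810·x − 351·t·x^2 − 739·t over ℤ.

(4·t + 5·x − 9)·(5·t − 14·x + 8)·(9·t − 9·x + 7)

Group: 4·t·(45·t^2 − 171·t·x + 107·t + 126·x^2 − 170·x + 56) + (5·x − 9)·(45·t^2 − 171·t·x + 107·t + 126·x^2 − 170·x + 56); both groups contain (45·t^2 − 171·t·x + 107·t + 126·x^2 − 170·x + 56), so (4·t + 5·x − 9) is a factor with cofactor 45·t^2 − 171·t·x + 107·t + 126·x^2 − 170·x + 56.
The cofactor groups again: 45·t^2 − 171·t·x + 107·t + 126·x^2 − 170·x + 56 = 5·t·(9·t − 9·x + 7) + (−14·x + 8)·(9·t − 9·x + 7); both groups contain (9·t − 9·x + 7), giving (5·t − 14·x + 8)·(9·t − 9·x + 7).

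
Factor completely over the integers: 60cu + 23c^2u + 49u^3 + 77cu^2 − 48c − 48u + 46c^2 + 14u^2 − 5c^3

Group: 5c(−c^2 + 6cu + 8c + 7u^2 + 8u) + (7u − 6)(−c^2 + 6cu + 8c + 7u^2 + 8u); both groups contain (−c^2 + 6cu + 8c + 7u^2 + 8u), so (5c + 7u − 6) is a factor with cofactor −c^2 + 6cu + 8c + 7u^2 + 8u.
The cofactor groups again: −c^2 + 6cu + 8c + 7u^2 + 8u = −c(c − 7u − 8) − u(c − 7u − 8); both groups contain (c − 7u − 8), giving −(c + u)(c − 7u − 8).

−(5c + 7u − 6)(c + u)(c − 7u − 8)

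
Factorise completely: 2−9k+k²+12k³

By the rational root theorem, k = 1/4 is a root, giving the factor (4k−1) and quotient 3k²+k−2.
The remaining quadratic factors as (3k−2)(k+1).

(3k−2)(4k−1)(k+1)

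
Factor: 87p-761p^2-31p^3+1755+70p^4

(2p+5)(5p-9)(7p+13)(p-3)

Among the possible rational roots, p = -5/2 is a root, giving the factor (2p+5) and quotient 35p^3-103p^2-123p+351.
Then p = -13/7 is a root, giving the factor (7p+13) and quotient 5p^2-24p+27.
The remaining quadratic factors as (p-3)(5p-9).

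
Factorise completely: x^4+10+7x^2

(x^2+2)(x^2+5)

Substitute u = x^2 to get a quadratic in u, then factor.
x^2+5 is irreducible over ℤ (always positive, so no real roots).
x^2+2 is irreducible over ℤ (always positive, so no real roots).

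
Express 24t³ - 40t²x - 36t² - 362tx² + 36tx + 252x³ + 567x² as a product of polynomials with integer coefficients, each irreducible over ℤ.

Group: 2t(12t² + 34tx - 18t - 28x² - 63x) - 9x(12t² + 34tx - 18t - 28x² - 63x); both groups contain (12t² + 34tx - 18t - 28x² - 63x), so (2t - 9x) is a factor with cofactor 12t² + 34tx - 18t - 28x² - 63x.
The cofactor groups again: 12t² + 34tx - 18t - 28x² - 63x = 6t(2t + 7x) + (-4x - 9)(2t + 7x); both groups contain (2t + 7x), giving (6t - 4x - 9)(2t + 7x).

(2t + 7x)(2t - 9x)(6t - 4x - 9)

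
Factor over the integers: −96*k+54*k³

6*k*(3*k+4)*(3*k−4)

Pull out the common factor 6*k; 9*k²−16 is a difference of squares.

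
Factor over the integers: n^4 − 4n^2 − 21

(n^2 + 3)(n^2 − 7)

Substitute u = n^2 to get a quadratic in u, then factor.
n^2 − 7 is irreducible over ℤ (7 is not a perfect square).
n^2 + 3 is irreducible over ℤ (always positive, so no real roots).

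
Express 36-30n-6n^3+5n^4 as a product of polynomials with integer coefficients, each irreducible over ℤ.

(5n-6)(n^3-6)

Group as (5n^4-30n) + (-6n^3+36) = 5n(n^3-6) - 6(n^3-6).
Both groups share the factor (n^3-6).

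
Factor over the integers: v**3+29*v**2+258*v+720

(v+15)*(v+6)*(v+8)

Trying the rational-root candidates, v = -15 is a root, so (v+15) divides it; the quotient is v**2+14*v+48.
The remaining quadratic factors as (v+8)(v+6).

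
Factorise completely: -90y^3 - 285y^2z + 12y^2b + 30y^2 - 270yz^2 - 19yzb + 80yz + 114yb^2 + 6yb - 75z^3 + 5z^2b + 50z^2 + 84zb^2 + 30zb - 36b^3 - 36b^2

Group: 3y(-30y^2 - 45yz - 26yb + 10y - 15z^2 - 8zb + 10z + 12b^2 + 12b) + (5z - 3b)(-30y^2 - 45yz - 26yb + 10y - 15z^2 - 8zb + 10z + 12b^2 + 12b); both groups contain (-30y^2 - 45yz - 26yb + 10y - 15z^2 - 8zb + 10z + 12b^2 + 12b), so (3y + 5z - 3b) is a factor with cofactor -30y^2 - 45yz - 26yb + 10y - 15z^2 - 8zb + 10z + 12b^2 + 12b.
The cofactor groups again: -30y^2 - 45yz - 26yb + 10y - 15z^2 - 8zb + 10z + 12b^2 + 12b = -6y(5y + 5z + 6b) + (-3z + 2b + 2)(5y + 5z + 6b); both groups contain (5y + 5z + 6b), giving -(6y + 3z - 2b - 2)(5y + 5z + 6b).

-(6y + 3z - 2b - 2)(3y + 5z - 3b)(5y + 5z + 6b)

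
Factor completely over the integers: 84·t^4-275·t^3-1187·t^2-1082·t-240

(3·t+1)·(4·t+5)·(7·t+8)·(t-6)

Trying the rational-root candidates, t = -1/3 is a root, so (3·t+1) divides it; the quotient is 28·t^3-101·t^2-362·t-240.
Next, t = -5/4 is a root, so (4·t+5) is a factor; dividing leaves 7·t^2-34·t-48.
The remaining quadratic factors as (t-6)(7·t+8).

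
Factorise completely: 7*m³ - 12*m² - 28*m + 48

Testing divisors of the constant over divisors of the leading coefficient, m = 12/7 is a root, so (7*m - 12) divides it; the quotient is m² - 4.
The remaining quadratic factors as (m - 2)(m + 2).

(7*m - 12)*(m + 2)*(m - 2)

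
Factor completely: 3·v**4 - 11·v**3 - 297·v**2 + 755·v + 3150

By the rational root theorem, v = 5 is a root, so (v - 5) is a factor; dividing leaves 3·v**3 + 4·v**2 - 277·v - 630.
Then v = 10 is a root, so (v - 10) is a factor; dividing leaves 3·v**2 + 34·v + 63.
The remaining quadratic factors as (v + 9)(3·v + 7).

(3·v + 7)·(v + 9)·(v - 10)·(v - 5)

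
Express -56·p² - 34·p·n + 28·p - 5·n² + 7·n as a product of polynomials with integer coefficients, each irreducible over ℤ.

-(14·p + 5·n - 7)·(4·p + n)

Group: -14·p·(4·p + n) + (-5·n + 7)·(4·p + n); both groups contain (4·p + n).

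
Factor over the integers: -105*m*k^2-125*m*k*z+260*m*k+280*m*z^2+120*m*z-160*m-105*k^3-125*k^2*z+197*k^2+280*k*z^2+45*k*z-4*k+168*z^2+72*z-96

Group: 5*m*(-21*k^2-25*k*z+52*k+56*z^2+24*z-32) + (5*k+3)*(-21*k^2-25*k*z+52*k+56*z^2+24*z-32); both groups contain (-21*k^2-25*k*z+52*k+56*z^2+24*z-32), so (5*m+5*k+3) is a factor with cofactor -21*k^2-25*k*z+52*k+56*z^2+24*z-32.
The cofactor groups again: -21*k^2-25*k*z+52*k+56*z^2+24*z-32 = -3*k*(7*k-8*z-8) + (-7*z+4)*(7*k-8*z-8); both groups contain (7*k-8*z-8), giving -(3*k+7*z-4)*(7*k-8*z-8).

-(3*k+7*z-4)*(5*m+5*k+3)*(7*k-8*z-8)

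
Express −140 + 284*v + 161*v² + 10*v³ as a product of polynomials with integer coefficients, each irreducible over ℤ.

Among the possible rational roots, v = −5/2 is a root, so (2*v + 5) is a factor; dividing leaves 5*v² + 68*v − 28.
The remaining quadratic factors as (v + 14)(5*v − 2).

(2*v + 5)*(5*v − 2)*(v + 14)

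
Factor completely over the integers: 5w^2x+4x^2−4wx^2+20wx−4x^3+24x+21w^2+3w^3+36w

(3w+2x)(w+2x+4)(w−x+3)

Group: 3w(w^2+wx+7w−2x^2+2x+12) + 2x(w^2+wx+7w−2x^2+2x+12); both groups contain (w^2+wx+7w−2x^2+2x+12), so (3w+2x) is a factor with cofactor w^2+wx+7w−2x^2+2x+12.
The cofactor groups again: w^2+wx+7w−2x^2+2x+12 = w(w+2x+4) + (−x+3)(w+2x+4); both groups contain (w+2x+4), giving (w−x+3)(w+2x+4).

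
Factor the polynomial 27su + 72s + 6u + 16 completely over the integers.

(3u + 8)(9s + 2)

Group as (27su + 72s) + (6u + 16) = 9s(3u + 8) + 2(3u + 8).
Both groups share the factor (3u + 8).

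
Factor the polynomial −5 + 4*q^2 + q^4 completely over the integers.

(q + 1)*(q − 1)*(q^2 + 5)

Substitute u = q^2 to get a quadratic in u, then factor.
q^2 − 1 is a difference of squares.
q^2 + 5 is irreducible over ℤ (always positive, so no real roots).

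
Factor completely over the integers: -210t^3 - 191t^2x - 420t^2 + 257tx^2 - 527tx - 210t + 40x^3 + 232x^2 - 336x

-(5t + 8x)(6t - 5x + 6)(7t + x + 7)

Group: 5t(-42t^2 + 29tx - 84t + 5x^2 + 29x - 42) + 8x(-42t^2 + 29tx - 84t + 5x^2 + 29x - 42); both groups contain (-42t^2 + 29tx - 84t + 5x^2 + 29x - 42), so (5t + 8x) is a factor with cofactor -42t^2 + 29tx - 84t + 5x^2 + 29x - 42.
The cofactor groups again: -42t^2 + 29tx - 84t + 5x^2 + 29x - 42 = -7t(6t - 5x + 6) + (-x - 7)(6t - 5x + 6); both groups contain (6t - 5x + 6), giving -(7t + x + 7)(6t - 5x + 6).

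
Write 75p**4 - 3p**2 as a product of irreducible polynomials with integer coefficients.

3p**2(5p + 1)(5p - 1)

Pull out the common factor 3p**2; 25p**2 - 1 is a difference of squares.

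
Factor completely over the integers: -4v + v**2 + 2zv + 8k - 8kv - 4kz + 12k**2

Group: 2k(6k - 2z - v + 4) - v(6k - 2z - v + 4); both groups contain (6k - 2z - v + 4).

(2k - v)(6k - 2z - v + 4)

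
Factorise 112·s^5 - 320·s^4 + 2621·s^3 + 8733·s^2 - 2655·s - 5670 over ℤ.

(4·s + 3)·(4·s + 9)·(7·s - 6)·(s^2 - 5·s + 35)

Among the possible rational roots, s = -3/4 is a root, so (4·s + 3) divides it; the quotient is 28·s^4 - 101·s^3 + 731·s^2 + 1635·s - 1890.
Then s = 6/7 is a root, so (7·s - 6) divides it; the quotient is 4·s^3 - 11·s^2 + 95·s + 315.
Next, s = -9/4 is a root, so (4·s + 9) divides it; the quotient is s^2 - 5·s + 35.
The quadratic s^2 - 5·s + 35 has discriminant -115 < 0 and is irreducible over ℤ.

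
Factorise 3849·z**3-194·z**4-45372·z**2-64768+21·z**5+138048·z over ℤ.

(3·z-11)·(7·z-4)·(z-8)·(z**2+3·z+184)

Among the possible rational roots, z = 4/7 is a root, so (7·z-4) is a factor; dividing leaves 3·z**4-26·z**3+535·z**2-6176·z+16192.
Then z = 11/3 is a root, so (3·z-11) divides it; the quotient is z**3-5·z**2+160·z-1472.
Then z = 8 is a root, giving the factor (z-8) and quotient z**2+3·z+184.
The quadratic z**2+3·z+184 has discriminant -727 < 0 and is irreducible over ℤ.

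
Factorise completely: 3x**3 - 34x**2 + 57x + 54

(3x + 2)(x - 3)(x - 9)

Among the possible rational roots, x = 9 is a root, giving the factor (x - 9) and quotient 3x**2 - 7x - 6.
The remaining quadratic factors as (3x + 2)(x - 3).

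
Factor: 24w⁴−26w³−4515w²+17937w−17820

Trying the rational-root candidates, w = 9/4 is a root, so (4w−9) divides it; the quotient is 6w³+7w²−1113w+1980.
Continuing, w = −15 is a root, so (w+15) divides it; the quotient is 6w²−83w+132.
The remaining quadratic factors as (w−12)(6w−11).

(4w−9)(6w−11)(w+15)(w−12)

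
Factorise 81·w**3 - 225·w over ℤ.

9·w·(3·w + 5)·(3·w - 5)

Every term has a factor of 9·w. Then 9·w**2 - 25 = (3·w)² − (5)².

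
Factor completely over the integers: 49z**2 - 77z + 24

(7z - 3)(7z - 8)

Need a pair with product 49·24 = 1176 and sum -77: that's -56 and -21.
Split the middle term: 49z**2 - 56z - 21z + 24 = 7z(7z - 8) - 3(7z - 8).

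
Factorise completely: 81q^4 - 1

(3q + 1)(3q - 1)(9q^2 + 1)

(3q)⁴ − (1)⁴ = ((3q)² − (1)²)((3q)² + (1)²); the first factor splits again, the second (9q^2 + 1) is irreducible.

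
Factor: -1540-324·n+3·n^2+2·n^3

Trying the rational-root candidates, n = 14 is a root, so (n-14) is a factor; dividing leaves 2·n^2+31·n+110.
The remaining quadratic factors as (2·n+11)(n+10).

(2·n+11)·(n+10)·(n-14)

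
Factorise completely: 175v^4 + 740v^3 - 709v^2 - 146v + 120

(5v - 2)(5v - 4)(7v + 3)(v + 5)

Testing divisors of the constant over divisors of the leading coefficient, v = -3/7 is a root, so (7v + 3) divides it; the quotient is 25v^3 + 95v^2 - 142v + 40.
Then v = 2/5 is a root, so (5v - 2) divides it; the quotient is 5v^2 + 21v - 20.
The remaining quadratic factors as (5v - 4)(v + 5).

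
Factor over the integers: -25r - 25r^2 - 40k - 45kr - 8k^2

Group: -k(8k + 5r) + (-5r - 5)(8k + 5r); both groups contain (8k + 5r).

-(8k + 5r)(k + 5r + 5)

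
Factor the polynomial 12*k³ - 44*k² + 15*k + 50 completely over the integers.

(2*k - 5)*(6*k + 5)*(k - 2)

By the rational root theorem, k = 5/2 is a root, giving the factor (2*k - 5) and quotient 6*k² - 7*k - 10.
The remaining quadratic factors as (6*k + 5)(k - 2).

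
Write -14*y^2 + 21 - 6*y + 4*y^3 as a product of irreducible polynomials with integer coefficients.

Group as (4*y^3 - 6*y) + (-14*y^2 + 21) = 2*y*(2*y^2 - 3) - 7*(2*y^2 - 3).
Both groups share the factor (2*y^2 - 3).

(2*y - 7)*(2*y^2 - 3)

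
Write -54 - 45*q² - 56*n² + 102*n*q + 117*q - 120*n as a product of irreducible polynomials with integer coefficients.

-(14*n - 15*q + 9)*(4*n - 3*q + 6)

Group: -14*n*(4*n - 3*q + 6) + (15*q - 9)*(4*n - 3*q + 6); both groups contain (4*n - 3*q + 6).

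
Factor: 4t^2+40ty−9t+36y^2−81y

Group: t(4t+4y−9) + 9y(4t+4y−9); both groups contain (4t+4y−9).

(4t+4y−9)(t+9y)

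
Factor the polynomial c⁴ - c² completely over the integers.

Factor out c² first: what remains is c² - 1.
Recognize a difference of squares with the parts c and 1.

c²(c + 1)(c - 1)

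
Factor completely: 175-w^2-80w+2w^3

(2w-5)(w+7)(w-5)

Trying the rational-root candidates, w = 5 is a root, so (w-5) is a factor; dividing leaves 2w^2+9w-35.
The remaining quadratic factors as (w+7)(2w-5).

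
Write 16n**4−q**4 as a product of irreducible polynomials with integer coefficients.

(2n+q)(2n−q)(4n**2+q**2)

Difference of squares twice: with A = 2n and B = q, A⁴ − B⁴ = (A² − B²)(A² + B²), and A² − B² factors again.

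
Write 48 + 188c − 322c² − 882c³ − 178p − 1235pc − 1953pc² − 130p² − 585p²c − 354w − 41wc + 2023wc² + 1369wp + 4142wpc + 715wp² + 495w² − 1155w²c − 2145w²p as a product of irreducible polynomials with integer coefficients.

Group: 15w(−143wp − 77wc + 33w + 117pc + 26p + 63c² − 13c − 6) + (−5p − 14c − 8)(−143wp − 77wc + 33w + 117pc + 26p + 63c² − 13c − 6); both groups contain (−143wp − 77wc + 33w + 117pc + 26p + 63c² − 13c − 6), so (15w − 5p − 14c − 8) is a factor with cofactor −143wp − 77wc + 33w + 117pc + 26p + 63c² − 13c − 6.
The cofactor groups again: −143wp − 77wc + 33w + 117pc + 26p + 63c² − 13c − 6 = −11w(13p + 7c − 3) + (9c + 2)(13p + 7c − 3); both groups contain (13p + 7c − 3), giving −(11w − 9c − 2)(13p + 7c − 3).

−(15w − 5p − 14c − 8)(11w − 9c − 2)(13p + 7c − 3)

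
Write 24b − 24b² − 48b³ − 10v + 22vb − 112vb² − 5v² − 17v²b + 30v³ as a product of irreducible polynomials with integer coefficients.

(5v − 12b)(3v + 4b − 2)(2v + b + 1)

Group: 3v(10v² − 19vb + 5v − 12b² − 12b) + (4b − 2)(10v² − 19vb + 5v − 12b² − 12b); both groups contain (10v² − 19vb + 5v − 12b² − 12b), so (3v + 4b − 2) is a factor with cofactor 10v² − 19vb + 5v − 12b² − 12b.
The cofactor groups again: 10v² − 19vb + 5v − 12b² − 12b = 5v(2v + b + 1) − 12b(2v + b + 1); both groups contain (2v + b + 1), giving (5v − 12b)(2v + b + 1).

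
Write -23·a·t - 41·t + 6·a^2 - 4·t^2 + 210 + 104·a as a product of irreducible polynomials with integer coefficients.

(6·a + t + 14)·(a - 4·t + 15)

Group: a·(6·a + t + 14) + (-4·t + 15)·(6·a + t + 14); both groups contain (6·a + t + 14).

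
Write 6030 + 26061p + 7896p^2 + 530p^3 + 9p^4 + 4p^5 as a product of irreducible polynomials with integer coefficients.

Among the possible rational roots, p = -6 is a root, so (p + 6) is a factor; dividing leaves 4p^4 - 15p^3 + 620p^2 + 4176p + 1005.
Then p = -5 is a root, so (p + 5) is a factor; dividing leaves 4p^3 - 35p^2 + 795p + 201.
Then p = -1/4 is a root, giving the factor (4p + 1) and quotient p^2 - 9p + 201.
The quadratic p^2 - 9p + 201 has discriminant -723 < 0 and is irreducible over ℤ.

(4p + 1)(p + 5)(p + 6)(p^2 - 9p + 201)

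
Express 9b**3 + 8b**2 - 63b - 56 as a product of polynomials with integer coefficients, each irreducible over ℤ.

(9b + 8)(b**2 - 7)

Group as (9b**3 - 63b) + (8b**2 - 56) = 9b(b**2 - 7) + 8(b**2 - 7).
Both groups share the factor (b**2 - 7).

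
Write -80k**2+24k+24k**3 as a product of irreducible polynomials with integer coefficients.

8k(3k-1)(k-3)

Pull out the common factor 8k, then factor the remaining trinomial.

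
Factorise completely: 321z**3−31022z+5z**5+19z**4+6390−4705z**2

Trying the rational-root candidates, z = 1/5 is a root, so (5z−1) divides it; the quotient is z**4+4z**3+65z**2−928z−6390.
Then z = −5 is a root, giving the factor (z+5) and quotient z**3−z**2+70z−1278.
Then z = 9 is a root, so (z−9) divides it; the quotient is z**2+8z+142.
The quadratic z**2+8z+142 has discriminant −504 < 0 and is irreducible over ℤ.

(5z−1)(z+5)(z−9)(z**2+8z+142)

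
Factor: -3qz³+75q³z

3qz(5q+z)(5q-z)

Pull out the common factor 3qz; 25q²-z² is a difference of squares.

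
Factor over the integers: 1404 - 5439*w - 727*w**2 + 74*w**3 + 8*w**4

Trying the rational-root candidates, w = -13/2 is a root, so (2*w + 13) is a factor; dividing leaves 4*w**3 + 11*w**2 - 435*w + 108.
Next, w = -12 is a root, so (w + 12) divides it; the quotient is 4*w**2 - 37*w + 9.
The remaining quadratic factors as (w - 9)(4*w - 1).

(2*w + 13)*(4*w - 1)*(w + 12)*(w - 9)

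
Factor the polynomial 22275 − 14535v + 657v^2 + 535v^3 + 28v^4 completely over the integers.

(4v − 11)(7v − 15)(v + 15)(v + 9)

Testing divisors of the constant over divisors of the leading coefficient, v = 15/7 is a root, so (7v − 15) is a factor; dividing leaves 4v^3 + 85v^2 + 276v − 1485.
Next, v = −9 is a root, so (v + 9) divides it; the quotient is 4v^2 + 49v − 165.
The remaining quadratic factors as (4v − 11)(v + 15).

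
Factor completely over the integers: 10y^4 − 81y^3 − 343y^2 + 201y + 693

(2y − 3)(5y + 7)(y + 3)(y − 11)

Among the possible rational roots, y = −3 is a root, so (y + 3) is a factor; dividing leaves 10y^3 − 111y^2 − 10y + 231.
Then y = 3/2 is a root, so (2y − 3) divides it; the quotient is 5y^2 − 48y − 77.
The remaining quadratic factors as (5y + 7)(y − 11).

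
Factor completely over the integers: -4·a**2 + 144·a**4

Factor out 4·a**2, leaving 36·a**2 - 1, which is a difference of two squares.

4·a**2·(6·a + 1)·(6·a - 1)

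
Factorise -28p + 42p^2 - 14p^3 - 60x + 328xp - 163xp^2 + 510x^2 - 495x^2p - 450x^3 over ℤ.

Group: 2x(-225x^2 - 135xp + 30x - 14p^2 + 14p) + (p - 2)(-225x^2 - 135xp + 30x - 14p^2 + 14p); both groups contain (-225x^2 - 135xp + 30x - 14p^2 + 14p), so (2x + p - 2) is a factor with cofactor -225x^2 - 135xp + 30x - 14p^2 + 14p.
The cofactor groups again: -225x^2 - 135xp + 30x - 14p^2 + 14p = -15x(15x + 2p - 2) - 7p(15x + 2p - 2); both groups contain (15x + 2p - 2), giving -(15x + 7p)(15x + 2p - 2).

-(15x + 2p - 2)(15x + 7p)(2x + p - 2)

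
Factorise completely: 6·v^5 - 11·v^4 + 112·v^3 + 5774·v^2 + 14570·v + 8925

Trying the rational-root candidates, v = -5/3 is a root, so (3·v + 5) divides it; the quotient is 2·v^4 - 7·v^3 + 49·v^2 + 1843·v + 1785.
Next, v = -15/2 is a root, giving the factor (2·v + 15) and quotient v^3 - 11·v^2 + 107·v + 119.
Next, v = -1 is a root, so (v + 1) is a factor; dividing leaves v^2 - 12·v + 119.
The quadratic v^2 - 12·v + 119 has discriminant -332 < 0 and is irreducible over ℤ.

(2·v + 15)·(3·v + 5)·(v + 1)·(v^2 - 12·v + 119)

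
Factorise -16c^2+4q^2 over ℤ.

4(q-2c)(q+2c)

Pull out the common factor 4; q^2-4c^2 is a difference of squares.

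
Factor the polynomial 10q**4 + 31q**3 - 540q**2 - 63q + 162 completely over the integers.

Testing divisors of the constant over divisors of the leading coefficient, q = 6 is a root, so (q - 6) divides it; the quotient is 10q**3 + 91q**2 + 6q - 27.
Then q = 1/2 is a root, so (2q - 1) is a factor; dividing leaves 5q**2 + 48q + 27.
The remaining quadratic factors as (q + 9)(5q + 3).

(2q - 1)(5q + 3)(q + 9)(q - 6)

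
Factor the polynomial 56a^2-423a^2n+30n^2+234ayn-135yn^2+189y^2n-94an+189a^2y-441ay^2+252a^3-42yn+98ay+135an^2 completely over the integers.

Group: 7a(36a^2+27ay-45an+8a-63y^2+45yn+14y-10n) - 3n(36a^2+27ay-45an+8a-63y^2+45yn+14y-10n); both groups contain (36a^2+27ay-45an+8a-63y^2+45yn+14y-10n), so (7a-3n) is a factor with cofactor 36a^2+27ay-45an+8a-63y^2+45yn+14y-10n.
The cofactor groups again: 36a^2+27ay-45an+8a-63y^2+45yn+14y-10n = 4a(9a-9y+2) + (7y-5n)(9a-9y+2); both groups contain (9a-9y+2), giving (4a+7y-5n)(9a-9y+2).

(4a+7y-5n)(7a-3n)(9a-9y+2)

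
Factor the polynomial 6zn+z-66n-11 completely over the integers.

(6n+1)(z-11)

Group as (6zn+z) + (-66n-11) = z(6n+1) - 11(6n+1).
Both groups share the factor (6n+1).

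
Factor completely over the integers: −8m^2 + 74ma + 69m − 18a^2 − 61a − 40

Group: −8m(m − 9a − 8) + (2a + 5)(m − 9a − 8); both groups contain (m − 9a − 8).

−(8m − 2a − 5)(m − 9a − 8)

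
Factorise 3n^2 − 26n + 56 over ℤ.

Need a pair with product 3·56 = 168 and sum −26: that's −12 and −14.
Split the middle term: 3n^2 − 12n − 14n + 56 = 3n(n − 4) − 14(n − 4).

(3n − 14)(n − 4)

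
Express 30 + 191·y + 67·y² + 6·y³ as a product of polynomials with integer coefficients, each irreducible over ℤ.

(6·y + 1)·(y + 5)·(y + 6)

Among the possible rational roots, y = -1/6 is a root, so (6·y + 1) is a factor; dividing leaves y² + 11·y + 30.
The remaining quadratic factors as (y + 5)(y + 6).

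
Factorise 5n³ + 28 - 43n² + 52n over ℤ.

Testing divisors of the constant over divisors of the leading coefficient, n = -2/5 is a root, so (5n + 2) is a factor; dividing leaves n² - 9n + 14.
The remaining quadratic factors as (n - 7)(n - 2).

(5n + 2)(n - 2)(n - 7)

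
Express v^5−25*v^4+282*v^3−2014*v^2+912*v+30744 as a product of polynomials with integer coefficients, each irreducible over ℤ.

(v+3)*(v−14)*(v−6)*(v^2−8*v+122)

Trying the rational-root candidates, v = 14 is a root, so (v−14) is a factor; dividing leaves v^4−11*v^3+128*v^2−222*v−2196.
Then v = −3 is a root, so (v+3) divides it; the quotient is v^3−14*v^2+170*v−732.
Continuing, v = 6 is a root, giving the factor (v−6) and quotient v^2−8*v+122.
The quadratic v^2−8*v+122 has discriminant −424 < 0 and is irreducible over ℤ.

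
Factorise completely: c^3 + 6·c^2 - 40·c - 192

(c + 4)·(c + 8)·(c - 6)

Among the possible rational roots, c = -4 is a root, so (c + 4) is a factor; dividing leaves c^2 + 2·c - 48.
The remaining quadratic factors as (c - 6)(c + 8).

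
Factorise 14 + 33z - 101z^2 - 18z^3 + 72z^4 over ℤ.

By the rational root theorem, z = 1 is a root, so (z - 1) divides it; the quotient is 72z^3 + 54z^2 - 47z - 14.
Then z = 2/3 is a root, giving the factor (3z - 2) and quotient 24z^2 + 34z + 7.
The remaining quadratic factors as (4z + 1)(6z + 7).

(3z - 2)(4z + 1)(6z + 7)(z - 1)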